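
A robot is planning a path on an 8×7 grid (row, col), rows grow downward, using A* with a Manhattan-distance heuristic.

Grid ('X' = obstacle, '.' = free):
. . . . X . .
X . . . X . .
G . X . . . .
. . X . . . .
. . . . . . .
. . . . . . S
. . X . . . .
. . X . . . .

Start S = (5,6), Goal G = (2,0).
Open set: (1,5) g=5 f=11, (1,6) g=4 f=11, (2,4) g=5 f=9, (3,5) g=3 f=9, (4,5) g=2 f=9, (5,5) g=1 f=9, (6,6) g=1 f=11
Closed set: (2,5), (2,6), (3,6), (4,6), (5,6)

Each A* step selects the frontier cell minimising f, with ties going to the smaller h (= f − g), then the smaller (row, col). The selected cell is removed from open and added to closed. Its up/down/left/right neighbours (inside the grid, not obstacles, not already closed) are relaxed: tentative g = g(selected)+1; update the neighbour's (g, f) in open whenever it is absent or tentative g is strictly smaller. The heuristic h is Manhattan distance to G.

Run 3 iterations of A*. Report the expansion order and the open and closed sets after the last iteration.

step 1: expand (2,4) (f=9, h=4) → closed; open now [(1,5) g=5 f=11, (1,6) g=4 f=11, (2,3) g=6 f=9, (3,4) g=6 f=11, (3,5) g=3 f=9, (4,5) g=2 f=9, (5,5) g=1 f=9, (6,6) g=1 f=11]
step 2: expand (2,3) (f=9, h=3) → closed; open now [(1,3) g=7 f=11, (1,5) g=5 f=11, (1,6) g=4 f=11, (3,3) g=7 f=11, (3,4) g=6 f=11, (3,5) g=3 f=9, (4,5) g=2 f=9, (5,5) g=1 f=9, (6,6) g=1 f=11]
step 3: expand (3,5) (f=9, h=6) → closed; open now [(1,3) g=7 f=11, (1,5) g=5 f=11, (1,6) g=4 f=11, (3,3) g=7 f=11, (3,4) g=4 f=9, (4,5) g=2 f=9, (5,5) g=1 f=9, (6,6) g=1 f=11]

order=[(2,4) → (2,3) → (3,5)]; open=[(1,3) g=7 f=11, (1,5) g=5 f=11, (1,6) g=4 f=11, (3,3) g=7 f=11, (3,4) g=4 f=9, (4,5) g=2 f=9, (5,5) g=1 f=9, (6,6) g=1 f=11]; closed=[(2,3), (2,4), (2,5), (2,6), (3,5), (3,6), (4,6), (5,6)]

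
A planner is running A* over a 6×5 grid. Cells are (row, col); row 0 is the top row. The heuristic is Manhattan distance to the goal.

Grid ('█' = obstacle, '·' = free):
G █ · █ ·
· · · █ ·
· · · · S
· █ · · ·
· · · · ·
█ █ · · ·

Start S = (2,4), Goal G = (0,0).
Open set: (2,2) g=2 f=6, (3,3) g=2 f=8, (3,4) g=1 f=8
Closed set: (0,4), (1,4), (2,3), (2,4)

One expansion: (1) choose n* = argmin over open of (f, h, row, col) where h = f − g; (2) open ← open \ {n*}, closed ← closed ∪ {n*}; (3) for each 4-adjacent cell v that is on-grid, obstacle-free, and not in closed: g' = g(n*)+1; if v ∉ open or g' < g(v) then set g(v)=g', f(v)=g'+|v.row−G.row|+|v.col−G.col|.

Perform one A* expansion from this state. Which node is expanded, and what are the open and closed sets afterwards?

expanded=(2,2); open=[(1,2) g=3 f=6, (2,1) g=3 f=6, (3,2) g=3 f=8, (3,3) g=2 f=8, (3,4) g=1 f=8]; closed=[(0,4), (1,4), (2,2), (2,3), (2,4)]

step 1: expand (2,2) (f=6, h=4) → closed; open now [(1,2) g=3 f=6, (2,1) g=3 f=6, (3,2) g=3 f=8, (3,3) g=2 f=8, (3,4) g=1 f=8]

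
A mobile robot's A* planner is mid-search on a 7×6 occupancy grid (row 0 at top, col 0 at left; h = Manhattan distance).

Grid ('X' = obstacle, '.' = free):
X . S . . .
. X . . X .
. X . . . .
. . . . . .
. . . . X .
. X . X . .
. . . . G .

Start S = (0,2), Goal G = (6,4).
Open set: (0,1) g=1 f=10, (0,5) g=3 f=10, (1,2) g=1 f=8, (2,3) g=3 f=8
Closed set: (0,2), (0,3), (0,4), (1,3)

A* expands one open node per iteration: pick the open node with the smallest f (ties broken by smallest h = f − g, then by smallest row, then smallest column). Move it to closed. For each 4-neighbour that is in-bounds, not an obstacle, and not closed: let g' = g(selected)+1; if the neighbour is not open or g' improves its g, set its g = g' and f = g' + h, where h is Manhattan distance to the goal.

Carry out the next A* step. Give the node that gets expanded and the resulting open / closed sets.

expanded=(2,3); open=[(0,1) g=1 f=10, (0,5) g=3 f=10, (1,2) g=1 f=8, (2,2) g=4 f=10, (2,4) g=4 f=8, (3,3) g=4 f=8]; closed=[(0,2), (0,3), (0,4), (1,3), (2,3)]

step 1: expand (2,3) (f=8, h=5) → closed; open now [(0,1) g=1 f=10, (0,5) g=3 f=10, (1,2) g=1 f=8, (2,2) g=4 f=10, (2,4) g=4 f=8, (3,3) g=4 f=8]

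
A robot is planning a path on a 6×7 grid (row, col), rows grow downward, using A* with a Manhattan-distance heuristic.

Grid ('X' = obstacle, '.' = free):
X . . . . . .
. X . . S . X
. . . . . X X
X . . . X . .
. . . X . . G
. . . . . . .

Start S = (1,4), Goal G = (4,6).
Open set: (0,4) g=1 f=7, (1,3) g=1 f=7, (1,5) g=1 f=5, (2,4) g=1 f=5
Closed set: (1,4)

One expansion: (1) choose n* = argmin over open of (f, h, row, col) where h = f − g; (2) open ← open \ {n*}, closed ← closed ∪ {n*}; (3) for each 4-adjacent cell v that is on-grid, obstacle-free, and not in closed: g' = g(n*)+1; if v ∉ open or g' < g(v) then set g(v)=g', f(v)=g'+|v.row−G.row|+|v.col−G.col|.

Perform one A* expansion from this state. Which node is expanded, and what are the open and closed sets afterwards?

expanded=(1,5); open=[(0,4) g=1 f=7, (0,5) g=2 f=7, (1,3) g=1 f=7, (2,4) g=1 f=5]; closed=[(1,4), (1,5)]

step 1: expand (1,5) (f=5, h=4) → closed; open now [(0,4) g=1 f=7, (0,5) g=2 f=7, (1,3) g=1 f=7, (2,4) g=1 f=5]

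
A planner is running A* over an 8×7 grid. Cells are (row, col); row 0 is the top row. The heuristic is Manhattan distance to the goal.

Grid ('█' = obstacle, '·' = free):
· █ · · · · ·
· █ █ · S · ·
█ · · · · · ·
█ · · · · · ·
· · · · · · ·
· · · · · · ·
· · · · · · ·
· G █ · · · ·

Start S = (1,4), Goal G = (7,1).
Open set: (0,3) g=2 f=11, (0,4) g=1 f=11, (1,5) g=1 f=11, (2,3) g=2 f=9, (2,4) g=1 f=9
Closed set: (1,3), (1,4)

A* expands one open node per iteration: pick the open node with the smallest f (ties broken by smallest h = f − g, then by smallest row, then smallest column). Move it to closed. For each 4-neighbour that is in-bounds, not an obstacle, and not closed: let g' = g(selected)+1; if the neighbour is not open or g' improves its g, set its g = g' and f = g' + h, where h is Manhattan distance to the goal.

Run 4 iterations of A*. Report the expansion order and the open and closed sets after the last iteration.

order=[(2,3) → (2,2) → (2,1) → (3,1)]; open=[(0,3) g=2 f=11, (0,4) g=1 f=11, (1,5) g=1 f=11, (2,4) g=1 f=9, (3,2) g=4 f=9, (3,3) g=3 f=9, (4,1) g=6 f=9]; closed=[(1,3), (1,4), (2,1), (2,2), (2,3), (3,1)]

step 1: expand (2,3) (f=9, h=7) → closed; open now [(0,3) g=2 f=11, (0,4) g=1 f=11, (1,5) g=1 f=11, (2,2) g=3 f=9, (2,4) g=1 f=9, (3,3) g=3 f=9]
step 2: expand (2,2) (f=9, h=6) → closed; open now [(0,3) g=2 f=11, (0,4) g=1 f=11, (1,5) g=1 f=11, (2,1) g=4 f=9, (2,4) g=1 f=9, (3,2) g=4 f=9, (3,3) g=3 f=9]
step 3: expand (2,1) (f=9, h=5) → closed; open now [(0,3) g=2 f=11, (0,4) g=1 f=11, (1,5) g=1 f=11, (2,4) g=1 f=9, (3,1) g=5 f=9, (3,2) g=4 f=9, (3,3) g=3 f=9]
step 4: expand (3,1) (f=9, h=4) → closed; open now [(0,3) g=2 f=11, (0,4) g=1 f=11, (1,5) g=1 f=11, (2,4) g=1 f=9, (3,2) g=4 f=9, (3,3) g=3 f=9, (4,1) g=6 f=9]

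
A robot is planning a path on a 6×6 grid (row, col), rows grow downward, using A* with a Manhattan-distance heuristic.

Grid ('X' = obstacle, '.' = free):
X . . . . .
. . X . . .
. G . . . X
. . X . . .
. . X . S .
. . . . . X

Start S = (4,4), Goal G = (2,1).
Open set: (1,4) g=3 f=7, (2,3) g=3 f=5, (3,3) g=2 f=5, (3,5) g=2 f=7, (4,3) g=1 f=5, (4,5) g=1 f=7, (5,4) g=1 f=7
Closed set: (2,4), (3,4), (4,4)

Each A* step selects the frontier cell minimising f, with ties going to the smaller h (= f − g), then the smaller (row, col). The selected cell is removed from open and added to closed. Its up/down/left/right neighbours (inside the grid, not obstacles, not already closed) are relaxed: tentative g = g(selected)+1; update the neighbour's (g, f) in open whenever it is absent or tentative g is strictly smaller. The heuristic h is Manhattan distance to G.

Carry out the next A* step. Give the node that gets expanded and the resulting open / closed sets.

step 1: expand (2,3) (f=5, h=2) → closed; open now [(1,3) g=4 f=7, (1,4) g=3 f=7, (2,2) g=4 f=5, (3,3) g=2 f=5, (3,5) g=2 f=7, (4,3) g=1 f=5, (4,5) g=1 f=7, (5,4) g=1 f=7]

expanded=(2,3); open=[(1,3) g=4 f=7, (1,4) g=3 f=7, (2,2) g=4 f=5, (3,3) g=2 f=5, (3,5) g=2 f=7, (4,3) g=1 f=5, (4,5) g=1 f=7, (5,4) g=1 f=7]; closed=[(2,3), (2,4), (3,4), (4,4)]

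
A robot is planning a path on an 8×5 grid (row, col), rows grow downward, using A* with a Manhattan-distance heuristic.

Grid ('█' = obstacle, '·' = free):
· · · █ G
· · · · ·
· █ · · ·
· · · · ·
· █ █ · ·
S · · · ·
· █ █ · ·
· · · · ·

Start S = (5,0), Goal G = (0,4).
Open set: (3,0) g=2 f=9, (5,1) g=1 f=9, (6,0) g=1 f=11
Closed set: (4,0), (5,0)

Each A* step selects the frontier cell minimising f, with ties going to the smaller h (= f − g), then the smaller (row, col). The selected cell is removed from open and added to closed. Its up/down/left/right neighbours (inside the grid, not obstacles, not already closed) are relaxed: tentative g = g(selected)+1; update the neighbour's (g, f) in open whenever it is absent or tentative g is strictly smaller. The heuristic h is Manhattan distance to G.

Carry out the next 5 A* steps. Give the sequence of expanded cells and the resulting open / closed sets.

order=[(3,0) → (2,0) → (1,0) → (0,0) → (0,1)]; open=[(0,2) g=7 f=9, (1,1) g=5 f=9, (3,1) g=3 f=9, (5,1) g=1 f=9, (6,0) g=1 f=11]; closed=[(0,0), (0,1), (1,0), (2,0), (3,0), (4,0), (5,0)]

step 1: expand (3,0) (f=9, h=7) → closed; open now [(2,0) g=3 f=9, (3,1) g=3 f=9, (5,1) g=1 f=9, (6,0) g=1 f=11]
step 2: expand (2,0) (f=9, h=6) → closed; open now [(1,0) g=4 f=9, (3,1) g=3 f=9, (5,1) g=1 f=9, (6,0) g=1 f=11]
step 3: expand (1,0) (f=9, h=5) → closed; open now [(0,0) g=5 f=9, (1,1) g=5 f=9, (3,1) g=3 f=9, (5,1) g=1 f=9, (6,0) g=1 f=11]
step 4: expand (0,0) (f=9, h=4) → closed; open now [(0,1) g=6 f=9, (1,1) g=5 f=9, (3,1) g=3 f=9, (5,1) g=1 f=9, (6,0) g=1 f=11]
step 5: expand (0,1) (f=9, h=3) → closed; open now [(0,2) g=7 f=9, (1,1) g=5 f=9, (3,1) g=3 f=9, (5,1) g=1 f=9, (6,0) g=1 f=11]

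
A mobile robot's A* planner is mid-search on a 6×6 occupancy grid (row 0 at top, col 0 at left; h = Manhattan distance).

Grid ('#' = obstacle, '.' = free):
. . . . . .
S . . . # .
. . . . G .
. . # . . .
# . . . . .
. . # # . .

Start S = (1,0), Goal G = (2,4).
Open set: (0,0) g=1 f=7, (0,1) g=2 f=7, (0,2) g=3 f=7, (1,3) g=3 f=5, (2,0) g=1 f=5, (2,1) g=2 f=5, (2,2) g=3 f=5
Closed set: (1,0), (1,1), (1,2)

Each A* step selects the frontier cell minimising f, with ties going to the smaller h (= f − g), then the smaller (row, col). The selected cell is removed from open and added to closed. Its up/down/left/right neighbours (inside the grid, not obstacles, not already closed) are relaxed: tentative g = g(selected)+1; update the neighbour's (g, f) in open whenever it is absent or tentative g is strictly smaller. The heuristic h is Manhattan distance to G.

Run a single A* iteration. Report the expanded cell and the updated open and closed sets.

step 1: expand (1,3) (f=5, h=2) → closed; open now [(0,0) g=1 f=7, (0,1) g=2 f=7, (0,2) g=3 f=7, (0,3) g=4 f=7, (2,0) g=1 f=5, (2,1) g=2 f=5, (2,2) g=3 f=5, (2,3) g=4 f=5]

expanded=(1,3); open=[(0,0) g=1 f=7, (0,1) g=2 f=7, (0,2) g=3 f=7, (0,3) g=4 f=7, (2,0) g=1 f=5, (2,1) g=2 f=5, (2,2) g=3 f=5, (2,3) g=4 f=5]; closed=[(1,0), (1,1), (1,2), (1,3)]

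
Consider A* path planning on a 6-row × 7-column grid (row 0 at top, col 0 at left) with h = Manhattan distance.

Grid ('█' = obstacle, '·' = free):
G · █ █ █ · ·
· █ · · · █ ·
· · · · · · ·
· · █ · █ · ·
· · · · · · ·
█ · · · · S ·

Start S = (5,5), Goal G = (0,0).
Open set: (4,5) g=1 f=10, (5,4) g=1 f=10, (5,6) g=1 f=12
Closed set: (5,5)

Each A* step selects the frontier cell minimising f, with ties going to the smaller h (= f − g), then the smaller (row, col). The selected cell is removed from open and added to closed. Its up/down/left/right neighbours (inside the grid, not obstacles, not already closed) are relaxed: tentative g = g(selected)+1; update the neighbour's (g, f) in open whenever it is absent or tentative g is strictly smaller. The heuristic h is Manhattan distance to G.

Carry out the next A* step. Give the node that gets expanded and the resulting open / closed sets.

expanded=(4,5); open=[(3,5) g=2 f=10, (4,4) g=2 f=10, (4,6) g=2 f=12, (5,4) g=1 f=10, (5,6) g=1 f=12]; closed=[(4,5), (5,5)]

step 1: expand (4,5) (f=10, h=9) → closed; open now [(3,5) g=2 f=10, (4,4) g=2 f=10, (4,6) g=2 f=12, (5,4) g=1 f=10, (5,6) g=1 f=12]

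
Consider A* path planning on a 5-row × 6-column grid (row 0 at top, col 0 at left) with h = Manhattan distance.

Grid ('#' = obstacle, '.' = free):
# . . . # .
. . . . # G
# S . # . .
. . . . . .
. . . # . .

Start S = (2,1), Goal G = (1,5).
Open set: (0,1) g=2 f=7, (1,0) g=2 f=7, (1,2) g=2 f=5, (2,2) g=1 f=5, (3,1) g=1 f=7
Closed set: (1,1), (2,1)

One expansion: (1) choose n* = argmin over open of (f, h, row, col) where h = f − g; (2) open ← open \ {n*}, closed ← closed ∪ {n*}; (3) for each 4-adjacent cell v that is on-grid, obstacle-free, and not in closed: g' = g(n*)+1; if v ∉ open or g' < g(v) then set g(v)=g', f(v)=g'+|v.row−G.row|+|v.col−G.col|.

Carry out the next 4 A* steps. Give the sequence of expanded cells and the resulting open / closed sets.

order=[(1,2) → (1,3) → (2,2) → (0,3)]; open=[(0,1) g=2 f=7, (0,2) g=3 f=7, (1,0) g=2 f=7, (3,1) g=1 f=7, (3,2) g=2 f=7]; closed=[(0,3), (1,1), (1,2), (1,3), (2,1), (2,2)]

step 1: expand (1,2) (f=5, h=3) → closed; open now [(0,1) g=2 f=7, (0,2) g=3 f=7, (1,0) g=2 f=7, (1,3) g=3 f=5, (2,2) g=1 f=5, (3,1) g=1 f=7]
step 2: expand (1,3) (f=5, h=2) → closed; open now [(0,1) g=2 f=7, (0,2) g=3 f=7, (0,3) g=4 f=7, (1,0) g=2 f=7, (2,2) g=1 f=5, (3,1) g=1 f=7]
step 3: expand (2,2) (f=5, h=4) → closed; open now [(0,1) g=2 f=7, (0,2) g=3 f=7, (0,3) g=4 f=7, (1,0) g=2 f=7, (3,1) g=1 f=7, (3,2) g=2 f=7]
step 4: expand (0,3) (f=7, h=3) → closed; open now [(0,1) g=2 f=7, (0,2) g=3 f=7, (1,0) g=2 f=7, (3,1) g=1 f=7, (3,2) g=2 f=7]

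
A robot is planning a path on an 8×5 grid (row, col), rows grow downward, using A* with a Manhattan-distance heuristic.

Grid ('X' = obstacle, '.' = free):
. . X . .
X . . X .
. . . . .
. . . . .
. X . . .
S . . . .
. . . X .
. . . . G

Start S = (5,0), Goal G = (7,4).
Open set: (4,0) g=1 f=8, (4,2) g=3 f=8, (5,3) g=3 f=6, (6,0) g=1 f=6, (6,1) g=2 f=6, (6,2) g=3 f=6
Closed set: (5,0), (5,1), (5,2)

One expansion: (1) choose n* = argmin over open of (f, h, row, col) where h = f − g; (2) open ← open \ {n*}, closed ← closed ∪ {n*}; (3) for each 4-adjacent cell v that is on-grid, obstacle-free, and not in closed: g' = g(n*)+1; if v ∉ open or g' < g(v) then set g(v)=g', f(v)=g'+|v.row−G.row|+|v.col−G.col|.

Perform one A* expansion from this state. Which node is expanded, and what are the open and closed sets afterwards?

step 1: expand (5,3) (f=6, h=3) → closed; open now [(4,0) g=1 f=8, (4,2) g=3 f=8, (4,3) g=4 f=8, (5,4) g=4 f=6, (6,0) g=1 f=6, (6,1) g=2 f=6, (6,2) g=3 f=6]

expanded=(5,3); open=[(4,0) g=1 f=8, (4,2) g=3 f=8, (4,3) g=4 f=8, (5,4) g=4 f=6, (6,0) g=1 f=6, (6,1) g=2 f=6, (6,2) g=3 f=6]; closed=[(5,0), (5,1), (5,2), (5,3)]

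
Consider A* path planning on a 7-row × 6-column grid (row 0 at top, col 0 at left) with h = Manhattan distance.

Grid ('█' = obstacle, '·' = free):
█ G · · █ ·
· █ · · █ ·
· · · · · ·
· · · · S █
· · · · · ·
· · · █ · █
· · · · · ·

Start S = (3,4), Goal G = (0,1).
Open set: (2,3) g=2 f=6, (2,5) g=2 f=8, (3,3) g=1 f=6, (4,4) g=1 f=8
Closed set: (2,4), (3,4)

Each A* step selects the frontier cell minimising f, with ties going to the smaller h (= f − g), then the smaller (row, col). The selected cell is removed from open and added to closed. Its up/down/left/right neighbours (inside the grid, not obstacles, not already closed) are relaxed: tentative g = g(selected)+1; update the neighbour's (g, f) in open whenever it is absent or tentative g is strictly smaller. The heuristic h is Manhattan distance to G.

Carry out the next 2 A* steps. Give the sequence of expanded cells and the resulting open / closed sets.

order=[(2,3) → (1,3)]; open=[(0,3) g=4 f=6, (1,2) g=4 f=6, (2,2) g=3 f=6, (2,5) g=2 f=8, (3,3) g=1 f=6, (4,4) g=1 f=8]; closed=[(1,3), (2,3), (2,4), (3,4)]

step 1: expand (2,3) (f=6, h=4) → closed; open now [(1,3) g=3 f=6, (2,2) g=3 f=6, (2,5) g=2 f=8, (3,3) g=1 f=6, (4,4) g=1 f=8]
step 2: expand (1,3) (f=6, h=3) → closed; open now [(0,3) g=4 f=6, (1,2) g=4 f=6, (2,2) g=3 f=6, (2,5) g=2 f=8, (3,3) g=1 f=6, (4,4) g=1 f=8]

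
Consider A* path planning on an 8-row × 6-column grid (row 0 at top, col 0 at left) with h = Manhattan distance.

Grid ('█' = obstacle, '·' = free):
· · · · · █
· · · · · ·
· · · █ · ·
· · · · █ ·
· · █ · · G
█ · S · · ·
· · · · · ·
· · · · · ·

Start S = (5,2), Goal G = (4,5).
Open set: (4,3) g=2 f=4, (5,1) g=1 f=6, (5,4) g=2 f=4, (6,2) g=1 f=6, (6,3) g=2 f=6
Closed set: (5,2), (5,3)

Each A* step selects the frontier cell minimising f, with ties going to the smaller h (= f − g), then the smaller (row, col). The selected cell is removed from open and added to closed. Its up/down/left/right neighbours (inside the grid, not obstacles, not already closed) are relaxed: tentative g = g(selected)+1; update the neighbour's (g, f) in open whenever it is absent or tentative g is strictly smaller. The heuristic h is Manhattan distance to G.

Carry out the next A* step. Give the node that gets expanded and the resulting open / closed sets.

expanded=(4,3); open=[(3,3) g=3 f=6, (4,4) g=3 f=4, (5,1) g=1 f=6, (5,4) g=2 f=4, (6,2) g=1 f=6, (6,3) g=2 f=6]; closed=[(4,3), (5,2), (5,3)]

step 1: expand (4,3) (f=4, h=2) → closed; open now [(3,3) g=3 f=6, (4,4) g=3 f=4, (5,1) g=1 f=6, (5,4) g=2 f=4, (6,2) g=1 f=6, (6,3) g=2 f=6]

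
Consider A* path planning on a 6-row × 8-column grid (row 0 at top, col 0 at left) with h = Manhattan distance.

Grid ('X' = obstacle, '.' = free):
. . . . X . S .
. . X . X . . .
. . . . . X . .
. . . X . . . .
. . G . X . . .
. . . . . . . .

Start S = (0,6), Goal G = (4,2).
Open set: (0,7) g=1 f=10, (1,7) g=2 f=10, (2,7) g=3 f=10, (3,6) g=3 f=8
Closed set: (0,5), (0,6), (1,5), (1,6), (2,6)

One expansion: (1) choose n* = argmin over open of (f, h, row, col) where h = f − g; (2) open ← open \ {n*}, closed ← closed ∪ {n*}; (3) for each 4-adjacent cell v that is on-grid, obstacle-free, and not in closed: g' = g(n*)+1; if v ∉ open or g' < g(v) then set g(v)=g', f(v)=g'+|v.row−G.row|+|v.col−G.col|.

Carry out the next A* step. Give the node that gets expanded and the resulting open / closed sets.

step 1: expand (3,6) (f=8, h=5) → closed; open now [(0,7) g=1 f=10, (1,7) g=2 f=10, (2,7) g=3 f=10, (3,5) g=4 f=8, (3,7) g=4 f=10, (4,6) g=4 f=8]

expanded=(3,6); open=[(0,7) g=1 f=10, (1,7) g=2 f=10, (2,7) g=3 f=10, (3,5) g=4 f=8, (3,7) g=4 f=10, (4,6) g=4 f=8]; closed=[(0,5), (0,6), (1,5), (1,6), (2,6), (3,6)]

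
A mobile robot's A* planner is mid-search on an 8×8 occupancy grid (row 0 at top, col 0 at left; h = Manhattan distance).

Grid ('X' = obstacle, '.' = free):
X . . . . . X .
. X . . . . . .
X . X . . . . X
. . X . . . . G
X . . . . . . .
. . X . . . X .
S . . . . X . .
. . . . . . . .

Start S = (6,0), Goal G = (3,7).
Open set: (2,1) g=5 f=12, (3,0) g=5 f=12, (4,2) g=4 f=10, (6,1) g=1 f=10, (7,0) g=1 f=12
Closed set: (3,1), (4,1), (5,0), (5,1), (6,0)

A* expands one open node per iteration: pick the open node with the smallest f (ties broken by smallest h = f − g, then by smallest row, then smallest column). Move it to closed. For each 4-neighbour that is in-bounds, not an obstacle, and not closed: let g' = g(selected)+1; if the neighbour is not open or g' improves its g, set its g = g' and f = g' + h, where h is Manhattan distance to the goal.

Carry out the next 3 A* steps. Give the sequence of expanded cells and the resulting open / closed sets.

order=[(4,2) → (4,3) → (3,3)]; open=[(2,1) g=5 f=12, (2,3) g=7 f=12, (3,0) g=5 f=12, (3,4) g=7 f=10, (4,4) g=6 f=10, (5,3) g=6 f=12, (6,1) g=1 f=10, (7,0) g=1 f=12]; closed=[(3,1), (3,3), (4,1), (4,2), (4,3), (5,0), (5,1), (6,0)]

step 1: expand (4,2) (f=10, h=6) → closed; open now [(2,1) g=5 f=12, (3,0) g=5 f=12, (4,3) g=5 f=10, (6,1) g=1 f=10, (7,0) g=1 f=12]
step 2: expand (4,3) (f=10, h=5) → closed; open now [(2,1) g=5 f=12, (3,0) g=5 f=12, (3,3) g=6 f=10, (4,4) g=6 f=10, (5,3) g=6 f=12, (6,1) g=1 f=10, (7,0) g=1 f=12]
step 3: expand (3,3) (f=10, h=4) → closed; open now [(2,1) g=5 f=12, (2,3) g=7 f=12, (3,0) g=5 f=12, (3,4) g=7 f=10, (4,4) g=6 f=10, (5,3) g=6 f=12, (6,1) g=1 f=10, (7,0) g=1 f=12]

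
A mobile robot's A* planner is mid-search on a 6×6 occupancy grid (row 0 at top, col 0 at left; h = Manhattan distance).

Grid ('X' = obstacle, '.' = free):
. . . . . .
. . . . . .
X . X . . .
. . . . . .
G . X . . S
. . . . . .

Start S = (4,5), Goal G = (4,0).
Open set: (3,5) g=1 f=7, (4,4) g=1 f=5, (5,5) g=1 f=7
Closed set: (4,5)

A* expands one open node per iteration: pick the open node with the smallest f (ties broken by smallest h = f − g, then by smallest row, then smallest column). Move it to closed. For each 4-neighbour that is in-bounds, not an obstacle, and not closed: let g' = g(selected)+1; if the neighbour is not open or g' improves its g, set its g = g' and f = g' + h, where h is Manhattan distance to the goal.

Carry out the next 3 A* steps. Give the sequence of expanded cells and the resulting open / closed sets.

step 1: expand (4,4) (f=5, h=4) → closed; open now [(3,4) g=2 f=7, (3,5) g=1 f=7, (4,3) g=2 f=5, (5,4) g=2 f=7, (5,5) g=1 f=7]
step 2: expand (4,3) (f=5, h=3) → closed; open now [(3,3) g=3 f=7, (3,4) g=2 f=7, (3,5) g=1 f=7, (5,3) g=3 f=7, (5,4) g=2 f=7, (5,5) g=1 f=7]
step 3: expand (3,3) (f=7, h=4) → closed; open now [(2,3) g=4 f=9, (3,2) g=4 f=7, (3,4) g=2 f=7, (3,5) g=1 f=7, (5,3) g=3 f=7, (5,4) g=2 f=7, (5,5) g=1 f=7]

order=[(4,4) → (4,3) → (3,3)]; open=[(2,3) g=4 f=9, (3,2) g=4 f=7, (3,4) g=2 f=7, (3,5) g=1 f=7, (5,3) g=3 f=7, (5,4) g=2 f=7, (5,5) g=1 f=7]; closed=[(3,3), (4,3), (4,4), (4,5)]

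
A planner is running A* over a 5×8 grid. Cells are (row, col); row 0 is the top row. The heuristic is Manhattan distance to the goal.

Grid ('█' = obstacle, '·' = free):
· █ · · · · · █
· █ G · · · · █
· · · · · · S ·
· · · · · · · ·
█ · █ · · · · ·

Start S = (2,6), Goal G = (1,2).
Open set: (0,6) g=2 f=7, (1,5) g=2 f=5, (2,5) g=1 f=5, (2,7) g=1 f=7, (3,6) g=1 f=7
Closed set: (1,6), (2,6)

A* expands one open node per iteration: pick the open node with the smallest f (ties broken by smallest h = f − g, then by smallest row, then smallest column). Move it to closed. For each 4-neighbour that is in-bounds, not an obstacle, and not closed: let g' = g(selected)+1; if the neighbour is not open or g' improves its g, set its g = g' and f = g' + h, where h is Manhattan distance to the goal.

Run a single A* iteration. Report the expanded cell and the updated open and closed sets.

expanded=(1,5); open=[(0,5) g=3 f=7, (0,6) g=2 f=7, (1,4) g=3 f=5, (2,5) g=1 f=5, (2,7) g=1 f=7, (3,6) g=1 f=7]; closed=[(1,5), (1,6), (2,6)]

step 1: expand (1,5) (f=5, h=3) → closed; open now [(0,5) g=3 f=7, (0,6) g=2 f=7, (1,4) g=3 f=5, (2,5) g=1 f=5, (2,7) g=1 f=7, (3,6) g=1 f=7]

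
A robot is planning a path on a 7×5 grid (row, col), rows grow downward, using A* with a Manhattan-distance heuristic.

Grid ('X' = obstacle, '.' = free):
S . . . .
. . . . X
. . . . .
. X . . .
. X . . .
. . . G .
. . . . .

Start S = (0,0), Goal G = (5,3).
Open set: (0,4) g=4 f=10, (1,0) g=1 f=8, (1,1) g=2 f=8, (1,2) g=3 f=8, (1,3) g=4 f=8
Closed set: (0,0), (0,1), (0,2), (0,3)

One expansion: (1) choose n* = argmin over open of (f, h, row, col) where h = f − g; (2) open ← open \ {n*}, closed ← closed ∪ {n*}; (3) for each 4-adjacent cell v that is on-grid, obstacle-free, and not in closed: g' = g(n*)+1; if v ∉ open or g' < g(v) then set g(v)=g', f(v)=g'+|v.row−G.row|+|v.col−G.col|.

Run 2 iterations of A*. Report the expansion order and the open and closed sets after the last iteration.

order=[(1,3) → (2,3)]; open=[(0,4) g=4 f=10, (1,0) g=1 f=8, (1,1) g=2 f=8, (1,2) g=3 f=8, (2,2) g=6 f=10, (2,4) g=6 f=10, (3,3) g=6 f=8]; closed=[(0,0), (0,1), (0,2), (0,3), (1,3), (2,3)]

step 1: expand (1,3) (f=8, h=4) → closed; open now [(0,4) g=4 f=10, (1,0) g=1 f=8, (1,1) g=2 f=8, (1,2) g=3 f=8, (2,3) g=5 f=8]
step 2: expand (2,3) (f=8, h=3) → closed; open now [(0,4) g=4 f=10, (1,0) g=1 f=8, (1,1) g=2 f=8, (1,2) g=3 f=8, (2,2) g=6 f=10, (2,4) g=6 f=10, (3,3) g=6 f=8]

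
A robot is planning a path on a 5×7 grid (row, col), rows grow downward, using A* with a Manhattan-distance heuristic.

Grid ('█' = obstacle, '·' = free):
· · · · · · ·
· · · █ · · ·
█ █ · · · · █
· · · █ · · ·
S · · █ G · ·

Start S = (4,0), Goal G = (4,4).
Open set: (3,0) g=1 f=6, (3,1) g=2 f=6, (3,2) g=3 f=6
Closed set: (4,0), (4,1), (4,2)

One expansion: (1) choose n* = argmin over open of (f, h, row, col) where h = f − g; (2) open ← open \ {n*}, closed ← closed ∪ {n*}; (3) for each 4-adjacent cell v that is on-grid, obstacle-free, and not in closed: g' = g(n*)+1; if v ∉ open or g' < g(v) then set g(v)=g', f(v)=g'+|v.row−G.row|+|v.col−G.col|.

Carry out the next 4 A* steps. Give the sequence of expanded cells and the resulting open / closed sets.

step 1: expand (3,2) (f=6, h=3) → closed; open now [(2,2) g=4 f=8, (3,0) g=1 f=6, (3,1) g=2 f=6]
step 2: expand (3,1) (f=6, h=4) → closed; open now [(2,2) g=4 f=8, (3,0) g=1 f=6]
step 3: expand (3,0) (f=6, h=5) → closed; open now [(2,2) g=4 f=8]
step 4: expand (2,2) (f=8, h=4) → closed; open now [(1,2) g=5 f=10, (2,3) g=5 f=8]

order=[(3,2) → (3,1) → (3,0) → (2,2)]; open=[(1,2) g=5 f=10, (2,3) g=5 f=8]; closed=[(2,2), (3,0), (3,1), (3,2), (4,0), (4,1), (4,2)]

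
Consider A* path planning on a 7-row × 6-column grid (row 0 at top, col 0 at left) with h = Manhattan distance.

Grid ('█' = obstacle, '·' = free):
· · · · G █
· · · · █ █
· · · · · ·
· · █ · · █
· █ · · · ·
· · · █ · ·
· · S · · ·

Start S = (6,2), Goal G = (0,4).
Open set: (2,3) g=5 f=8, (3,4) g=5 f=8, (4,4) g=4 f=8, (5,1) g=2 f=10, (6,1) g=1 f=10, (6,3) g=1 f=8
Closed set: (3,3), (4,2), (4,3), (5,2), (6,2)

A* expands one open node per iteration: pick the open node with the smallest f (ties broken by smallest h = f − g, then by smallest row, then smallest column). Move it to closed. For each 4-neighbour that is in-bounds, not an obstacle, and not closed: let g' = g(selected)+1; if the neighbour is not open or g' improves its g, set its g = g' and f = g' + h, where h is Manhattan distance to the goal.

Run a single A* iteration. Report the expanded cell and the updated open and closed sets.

step 1: expand (2,3) (f=8, h=3) → closed; open now [(1,3) g=6 f=8, (2,2) g=6 f=10, (2,4) g=6 f=8, (3,4) g=5 f=8, (4,4) g=4 f=8, (5,1) g=2 f=10, (6,1) g=1 f=10, (6,3) g=1 f=8]

expanded=(2,3); open=[(1,3) g=6 f=8, (2,2) g=6 f=10, (2,4) g=6 f=8, (3,4) g=5 f=8, (4,4) g=4 f=8, (5,1) g=2 f=10, (6,1) g=1 f=10, (6,3) g=1 f=8]; closed=[(2,3), (3,3), (4,2), (4,3), (5,2), (6,2)]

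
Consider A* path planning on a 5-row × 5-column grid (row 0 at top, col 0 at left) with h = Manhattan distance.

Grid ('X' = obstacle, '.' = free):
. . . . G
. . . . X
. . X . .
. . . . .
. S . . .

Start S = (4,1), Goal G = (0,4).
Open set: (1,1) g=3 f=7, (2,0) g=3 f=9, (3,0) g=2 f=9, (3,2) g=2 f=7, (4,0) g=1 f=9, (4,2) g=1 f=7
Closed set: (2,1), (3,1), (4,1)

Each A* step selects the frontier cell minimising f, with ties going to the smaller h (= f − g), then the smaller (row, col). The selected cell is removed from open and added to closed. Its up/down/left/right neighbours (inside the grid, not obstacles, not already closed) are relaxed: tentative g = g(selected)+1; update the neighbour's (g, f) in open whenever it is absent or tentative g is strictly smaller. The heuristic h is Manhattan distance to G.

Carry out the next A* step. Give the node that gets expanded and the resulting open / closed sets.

expanded=(1,1); open=[(0,1) g=4 f=7, (1,0) g=4 f=9, (1,2) g=4 f=7, (2,0) g=3 f=9, (3,0) g=2 f=9, (3,2) g=2 f=7, (4,0) g=1 f=9, (4,2) g=1 f=7]; closed=[(1,1), (2,1), (3,1), (4,1)]

step 1: expand (1,1) (f=7, h=4) → closed; open now [(0,1) g=4 f=7, (1,0) g=4 f=9, (1,2) g=4 f=7, (2,0) g=3 f=9, (3,0) g=2 f=9, (3,2) g=2 f=7, (4,0) g=1 f=9, (4,2) g=1 f=7]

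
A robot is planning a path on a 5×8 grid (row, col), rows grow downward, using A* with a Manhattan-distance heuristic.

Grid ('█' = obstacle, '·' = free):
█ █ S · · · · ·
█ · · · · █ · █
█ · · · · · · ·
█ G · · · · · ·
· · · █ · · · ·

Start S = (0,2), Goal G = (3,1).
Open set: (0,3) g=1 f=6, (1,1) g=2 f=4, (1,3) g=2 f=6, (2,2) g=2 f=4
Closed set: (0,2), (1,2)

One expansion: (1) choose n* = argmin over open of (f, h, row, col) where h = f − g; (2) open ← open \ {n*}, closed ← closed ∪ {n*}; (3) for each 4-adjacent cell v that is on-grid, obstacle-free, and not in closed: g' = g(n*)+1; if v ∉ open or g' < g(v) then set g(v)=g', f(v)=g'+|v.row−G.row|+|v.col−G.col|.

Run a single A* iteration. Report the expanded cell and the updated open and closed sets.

step 1: expand (1,1) (f=4, h=2) → closed; open now [(0,3) g=1 f=6, (1,3) g=2 f=6, (2,1) g=3 f=4, (2,2) g=2 f=4]

expanded=(1,1); open=[(0,3) g=1 f=6, (1,3) g=2 f=6, (2,1) g=3 f=4, (2,2) g=2 f=4]; closed=[(0,2), (1,1), (1,2)]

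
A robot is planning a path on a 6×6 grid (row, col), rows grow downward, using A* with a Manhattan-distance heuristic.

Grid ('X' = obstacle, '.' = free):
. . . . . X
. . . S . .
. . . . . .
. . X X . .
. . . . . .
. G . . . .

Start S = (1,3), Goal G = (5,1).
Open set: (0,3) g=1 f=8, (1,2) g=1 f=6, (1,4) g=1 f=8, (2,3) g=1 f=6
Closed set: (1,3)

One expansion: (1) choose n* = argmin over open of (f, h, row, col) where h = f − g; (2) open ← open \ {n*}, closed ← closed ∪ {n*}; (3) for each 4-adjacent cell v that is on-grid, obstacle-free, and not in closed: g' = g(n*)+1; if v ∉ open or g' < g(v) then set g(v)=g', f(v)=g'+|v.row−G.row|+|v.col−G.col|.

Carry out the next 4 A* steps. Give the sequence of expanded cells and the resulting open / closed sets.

order=[(1,2) → (1,1) → (2,1) → (3,1)]; open=[(0,1) g=3 f=8, (0,2) g=2 f=8, (0,3) g=1 f=8, (1,0) g=3 f=8, (1,4) g=1 f=8, (2,0) g=4 f=8, (2,2) g=2 f=6, (2,3) g=1 f=6, (3,0) g=5 f=8, (4,1) g=5 f=6]; closed=[(1,1), (1,2), (1,3), (2,1), (3,1)]

step 1: expand (1,2) (f=6, h=5) → closed; open now [(0,2) g=2 f=8, (0,3) g=1 f=8, (1,1) g=2 f=6, (1,4) g=1 f=8, (2,2) g=2 f=6, (2,3) g=1 f=6]
step 2: expand (1,1) (f=6, h=4) → closed; open now [(0,1) g=3 f=8, (0,2) g=2 f=8, (0,3) g=1 f=8, (1,0) g=3 f=8, (1,4) g=1 f=8, (2,1) g=3 f=6, (2,2) g=2 f=6, (2,3) g=1 f=6]
step 3: expand (2,1) (f=6, h=3) → closed; open now [(0,1) g=3 f=8, (0,2) g=2 f=8, (0,3) g=1 f=8, (1,0) g=3 f=8, (1,4) g=1 f=8, (2,0) g=4 f=8, (2,2) g=2 f=6, (2,3) g=1 f=6, (3,1) g=4 f=6]
step 4: expand (3,1) (f=6, h=2) → closed; open now [(0,1) g=3 f=8, (0,2) g=2 f=8, (0,3) g=1 f=8, (1,0) g=3 f=8, (1,4) g=1 f=8, (2,0) g=4 f=8, (2,2) g=2 f=6, (2,3) g=1 f=6, (3,0) g=5 f=8, (4,1) g=5 f=6]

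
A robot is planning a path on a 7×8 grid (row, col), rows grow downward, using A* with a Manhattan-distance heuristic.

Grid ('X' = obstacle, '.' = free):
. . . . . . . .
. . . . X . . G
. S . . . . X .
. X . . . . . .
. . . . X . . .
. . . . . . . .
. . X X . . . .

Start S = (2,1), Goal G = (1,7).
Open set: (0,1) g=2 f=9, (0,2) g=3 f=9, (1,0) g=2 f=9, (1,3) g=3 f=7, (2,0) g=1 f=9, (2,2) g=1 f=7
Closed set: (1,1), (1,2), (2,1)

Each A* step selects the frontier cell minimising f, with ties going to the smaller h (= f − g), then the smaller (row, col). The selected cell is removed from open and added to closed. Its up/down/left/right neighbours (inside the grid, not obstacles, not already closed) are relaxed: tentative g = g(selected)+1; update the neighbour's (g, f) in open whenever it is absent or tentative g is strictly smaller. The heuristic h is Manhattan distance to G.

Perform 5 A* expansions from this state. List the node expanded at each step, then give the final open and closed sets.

step 1: expand (1,3) (f=7, h=4) → closed; open now [(0,1) g=2 f=9, (0,2) g=3 f=9, (0,3) g=4 f=9, (1,0) g=2 f=9, (2,0) g=1 f=9, (2,2) g=1 f=7, (2,3) g=4 f=9]
step 2: expand (2,2) (f=7, h=6) → closed; open now [(0,1) g=2 f=9, (0,2) g=3 f=9, (0,3) g=4 f=9, (1,0) g=2 f=9, (2,0) g=1 f=9, (2,3) g=2 f=7, (3,2) g=2 f=9]
step 3: expand (2,3) (f=7, h=5) → closed; open now [(0,1) g=2 f=9, (0,2) g=3 f=9, (0,3) g=4 f=9, (1,0) g=2 f=9, (2,0) g=1 f=9, (2,4) g=3 f=7, (3,2) g=2 f=9, (3,3) g=3 f=9]
step 4: expand (2,4) (f=7, h=4) → closed; open now [(0,1) g=2 f=9, (0,2) g=3 f=9, (0,3) g=4 f=9, (1,0) g=2 f=9, (2,0) g=1 f=9, (2,5) g=4 f=7, (3,2) g=2 f=9, (3,3) g=3 f=9, (3,4) g=4 f=9]
step 5: expand (2,5) (f=7, h=3) → closed; open now [(0,1) g=2 f=9, (0,2) g=3 f=9, (0,3) g=4 f=9, (1,0) g=2 f=9, (1,5) g=5 f=7, (2,0) g=1 f=9, (3,2) g=2 f=9, (3,3) g=3 f=9, (3,4) g=4 f=9, (3,5) g=5 f=9]

order=[(1,3) → (2,2) → (2,3) → (2,4) → (2,5)]; open=[(0,1) g=2 f=9, (0,2) g=3 f=9, (0,3) g=4 f=9, (1,0) g=2 f=9, (1,5) g=5 f=7, (2,0) g=1 f=9, (3,2) g=2 f=9, (3,3) g=3 f=9, (3,4) g=4 f=9, (3,5) g=5 f=9]; closed=[(1,1), (1,2), (1,3), (2,1), (2,2), (2,3), (2,4), (2,5)]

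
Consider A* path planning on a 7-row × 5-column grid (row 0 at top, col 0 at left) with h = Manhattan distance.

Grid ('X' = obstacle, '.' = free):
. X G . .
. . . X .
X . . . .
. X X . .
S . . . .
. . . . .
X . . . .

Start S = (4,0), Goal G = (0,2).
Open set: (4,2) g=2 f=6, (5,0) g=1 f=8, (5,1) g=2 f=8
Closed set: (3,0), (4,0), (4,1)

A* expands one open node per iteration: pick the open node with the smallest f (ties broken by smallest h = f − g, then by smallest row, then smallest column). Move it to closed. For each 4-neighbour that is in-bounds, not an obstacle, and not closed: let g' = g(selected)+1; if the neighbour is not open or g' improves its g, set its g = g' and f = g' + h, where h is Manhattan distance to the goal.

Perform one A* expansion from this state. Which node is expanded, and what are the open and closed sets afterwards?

step 1: expand (4,2) (f=6, h=4) → closed; open now [(4,3) g=3 f=8, (5,0) g=1 f=8, (5,1) g=2 f=8, (5,2) g=3 f=8]

expanded=(4,2); open=[(4,3) g=3 f=8, (5,0) g=1 f=8, (5,1) g=2 f=8, (5,2) g=3 f=8]; closed=[(3,0), (4,0), (4,1), (4,2)]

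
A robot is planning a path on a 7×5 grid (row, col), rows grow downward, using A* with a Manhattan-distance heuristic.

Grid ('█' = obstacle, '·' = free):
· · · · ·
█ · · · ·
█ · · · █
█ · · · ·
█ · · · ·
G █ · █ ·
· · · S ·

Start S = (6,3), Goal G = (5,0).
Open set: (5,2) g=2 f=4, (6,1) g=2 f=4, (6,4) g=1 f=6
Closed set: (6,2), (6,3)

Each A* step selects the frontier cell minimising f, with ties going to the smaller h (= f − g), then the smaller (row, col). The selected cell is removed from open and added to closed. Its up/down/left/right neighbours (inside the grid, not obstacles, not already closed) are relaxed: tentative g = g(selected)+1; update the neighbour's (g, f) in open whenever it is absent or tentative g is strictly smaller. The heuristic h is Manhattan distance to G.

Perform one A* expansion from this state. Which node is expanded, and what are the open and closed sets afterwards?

step 1: expand (5,2) (f=4, h=2) → closed; open now [(4,2) g=3 f=6, (6,1) g=2 f=4, (6,4) g=1 f=6]

expanded=(5,2); open=[(4,2) g=3 f=6, (6,1) g=2 f=4, (6,4) g=1 f=6]; closed=[(5,2), (6,2), (6,3)]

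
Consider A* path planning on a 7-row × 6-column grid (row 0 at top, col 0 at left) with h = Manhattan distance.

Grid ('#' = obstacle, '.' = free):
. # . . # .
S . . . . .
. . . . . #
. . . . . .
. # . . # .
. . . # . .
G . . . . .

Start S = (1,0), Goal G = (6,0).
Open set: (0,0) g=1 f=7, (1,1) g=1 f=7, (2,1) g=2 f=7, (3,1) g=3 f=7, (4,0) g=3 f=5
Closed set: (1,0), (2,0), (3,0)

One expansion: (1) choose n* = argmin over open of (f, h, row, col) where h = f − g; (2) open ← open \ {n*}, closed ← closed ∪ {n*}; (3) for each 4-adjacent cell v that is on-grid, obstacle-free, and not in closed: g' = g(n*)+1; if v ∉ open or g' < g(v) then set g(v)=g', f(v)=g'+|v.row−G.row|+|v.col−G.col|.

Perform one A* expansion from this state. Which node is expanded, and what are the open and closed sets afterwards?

expanded=(4,0); open=[(0,0) g=1 f=7, (1,1) g=1 f=7, (2,1) g=2 f=7, (3,1) g=3 f=7, (5,0) g=4 f=5]; closed=[(1,0), (2,0), (3,0), (4,0)]

step 1: expand (4,0) (f=5, h=2) → closed; open now [(0,0) g=1 f=7, (1,1) g=1 f=7, (2,1) g=2 f=7, (3,1) g=3 f=7, (5,0) g=4 f=5]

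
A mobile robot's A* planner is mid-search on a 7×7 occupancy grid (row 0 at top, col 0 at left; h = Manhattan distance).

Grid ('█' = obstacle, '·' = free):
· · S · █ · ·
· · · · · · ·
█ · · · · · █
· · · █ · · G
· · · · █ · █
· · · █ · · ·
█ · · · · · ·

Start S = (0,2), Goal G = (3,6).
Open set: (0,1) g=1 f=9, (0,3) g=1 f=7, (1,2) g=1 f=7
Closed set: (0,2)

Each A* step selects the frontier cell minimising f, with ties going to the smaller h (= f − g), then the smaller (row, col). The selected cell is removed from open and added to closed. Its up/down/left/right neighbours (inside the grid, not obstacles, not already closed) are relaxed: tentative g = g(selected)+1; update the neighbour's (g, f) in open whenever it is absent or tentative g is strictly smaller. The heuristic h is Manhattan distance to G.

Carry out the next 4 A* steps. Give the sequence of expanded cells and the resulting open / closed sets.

step 1: expand (0,3) (f=7, h=6) → closed; open now [(0,1) g=1 f=9, (1,2) g=1 f=7, (1,3) g=2 f=7]
step 2: expand (1,3) (f=7, h=5) → closed; open now [(0,1) g=1 f=9, (1,2) g=1 f=7, (1,4) g=3 f=7, (2,3) g=3 f=7]
step 3: expand (1,4) (f=7, h=4) → closed; open now [(0,1) g=1 f=9, (1,2) g=1 f=7, (1,5) g=4 f=7, (2,3) g=3 f=7, (2,4) g=4 f=7]
step 4: expand (1,5) (f=7, h=3) → closed; open now [(0,1) g=1 f=9, (0,5) g=5 f=9, (1,2) g=1 f=7, (1,6) g=5 f=7, (2,3) g=3 f=7, (2,4) g=4 f=7, (2,5) g=5 f=7]

order=[(0,3) → (1,3) → (1,4) → (1,5)]; open=[(0,1) g=1 f=9, (0,5) g=5 f=9, (1,2) g=1 f=7, (1,6) g=5 f=7, (2,3) g=3 f=7, (2,4) g=4 f=7, (2,5) g=5 f=7]; closed=[(0,2), (0,3), (1,3), (1,4), (1,5)]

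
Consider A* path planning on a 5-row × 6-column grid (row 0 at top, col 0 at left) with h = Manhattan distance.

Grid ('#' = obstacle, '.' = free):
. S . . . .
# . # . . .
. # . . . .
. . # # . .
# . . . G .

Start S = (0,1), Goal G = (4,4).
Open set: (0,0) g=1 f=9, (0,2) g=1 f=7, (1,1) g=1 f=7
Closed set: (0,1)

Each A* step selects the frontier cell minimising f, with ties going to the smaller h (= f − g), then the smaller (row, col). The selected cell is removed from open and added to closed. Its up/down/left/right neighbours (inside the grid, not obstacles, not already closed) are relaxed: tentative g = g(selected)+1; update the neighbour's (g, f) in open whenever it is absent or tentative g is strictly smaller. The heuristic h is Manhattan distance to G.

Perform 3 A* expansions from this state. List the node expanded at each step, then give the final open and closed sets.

order=[(0,2) → (0,3) → (0,4)]; open=[(0,0) g=1 f=9, (0,5) g=4 f=9, (1,1) g=1 f=7, (1,3) g=3 f=7, (1,4) g=4 f=7]; closed=[(0,1), (0,2), (0,3), (0,4)]

step 1: expand (0,2) (f=7, h=6) → closed; open now [(0,0) g=1 f=9, (0,3) g=2 f=7, (1,1) g=1 f=7]
step 2: expand (0,3) (f=7, h=5) → closed; open now [(0,0) g=1 f=9, (0,4) g=3 f=7, (1,1) g=1 f=7, (1,3) g=3 f=7]
step 3: expand (0,4) (f=7, h=4) → closed; open now [(0,0) g=1 f=9, (0,5) g=4 f=9, (1,1) g=1 f=7, (1,3) g=3 f=7, (1,4) g=4 f=7]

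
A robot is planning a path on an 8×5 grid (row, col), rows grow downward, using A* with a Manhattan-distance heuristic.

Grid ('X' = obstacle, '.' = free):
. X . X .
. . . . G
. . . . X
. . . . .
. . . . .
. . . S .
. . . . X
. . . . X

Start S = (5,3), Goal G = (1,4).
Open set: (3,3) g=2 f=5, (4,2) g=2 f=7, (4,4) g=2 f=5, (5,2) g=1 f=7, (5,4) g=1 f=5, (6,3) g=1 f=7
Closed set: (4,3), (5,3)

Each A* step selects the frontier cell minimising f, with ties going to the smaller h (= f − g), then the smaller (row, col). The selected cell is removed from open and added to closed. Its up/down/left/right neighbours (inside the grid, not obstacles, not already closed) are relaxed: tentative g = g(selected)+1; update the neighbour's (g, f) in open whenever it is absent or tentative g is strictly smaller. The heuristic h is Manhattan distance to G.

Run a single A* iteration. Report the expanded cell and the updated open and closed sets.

step 1: expand (3,3) (f=5, h=3) → closed; open now [(2,3) g=3 f=5, (3,2) g=3 f=7, (3,4) g=3 f=5, (4,2) g=2 f=7, (4,4) g=2 f=5, (5,2) g=1 f=7, (5,4) g=1 f=5, (6,3) g=1 f=7]

expanded=(3,3); open=[(2,3) g=3 f=5, (3,2) g=3 f=7, (3,4) g=3 f=5, (4,2) g=2 f=7, (4,4) g=2 f=5, (5,2) g=1 f=7, (5,4) g=1 f=5, (6,3) g=1 f=7]; closed=[(3,3), (4,3), (5,3)]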